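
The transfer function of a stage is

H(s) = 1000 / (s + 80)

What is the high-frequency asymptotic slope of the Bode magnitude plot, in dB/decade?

-20 dB/decade

Each pole contributes −20 dB/decade at high frequency; each zero contributes +20 dB/decade.
Net: 0 zero(s) − 1 pole(s) → -20 dB/decade.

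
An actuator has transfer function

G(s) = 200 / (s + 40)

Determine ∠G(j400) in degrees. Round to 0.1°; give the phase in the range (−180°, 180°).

Substitute s = j400:
Numerator: 200 = 200 + j0
Denominator: (j400) + 40 = 40 + j400
|N| = √(200² + 0²) ≈ 200, ∠N ≈ 0.00°
|D| = √(40² + 400²) ≈ 402, ∠D ≈ 84.29°
∠G = 0.00° − 84.29° = -84.29°

-84.3°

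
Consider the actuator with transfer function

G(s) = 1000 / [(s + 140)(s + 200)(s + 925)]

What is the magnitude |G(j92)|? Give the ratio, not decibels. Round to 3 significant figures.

2.92e-05

At s = jω = j92:
pole (s+140): 140 + j92 → |·| = √(140²+92²) = √28064 ≈ 167.52, ∠ = arctan(92/140) ≈ 33.31°
pole (s+200): 200 + j92 → |·| = √(200²+92²) = √48464 ≈ 220.15, ∠ = arctan(92/200) ≈ 24.70°
pole (s+925): 925 + j92 → |·| = √(925²+92²) = √864089 ≈ 929.56, ∠ = arctan(92/925) ≈ 5.68°
|G| = 1000 / 3.4282e+07 ≈ 2.917e-05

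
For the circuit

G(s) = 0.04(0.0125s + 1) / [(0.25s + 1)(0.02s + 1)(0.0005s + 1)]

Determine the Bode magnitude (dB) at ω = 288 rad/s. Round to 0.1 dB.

At ω = 288 rad/s:
zero (1 + j288·0.0125) = 1 + j3.6 → |·| ≈ 3.7363, ∠ ≈ 74.48°
pole (1 + j288·0.25) = 1 + j72 → |·| ≈ 72.007, ∠ ≈ 89.20°
pole (1 + j288·0.02) = 1 + j5.76 → |·| ≈ 5.8462, ∠ ≈ 80.15°
pole (1 + j288·0.0005) = 1 + j0.144 → |·| ≈ 1.0103, ∠ ≈ 8.19°
|G| = 0.04 · 3.7363 / (72.007 · 5.8462 · 1.0103) ≈ 0.0003514
Gain = 20 log₁₀(0.0003514) ≈ -69.08 dB

-69.1 dB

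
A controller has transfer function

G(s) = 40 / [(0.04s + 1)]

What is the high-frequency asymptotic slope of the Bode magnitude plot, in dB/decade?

Each pole contributes −20 dB/decade at high frequency; each zero contributes +20 dB/decade.
Net: 0 zero(s) − 1 pole(s) → -20 dB/decade.

-20 dB/decade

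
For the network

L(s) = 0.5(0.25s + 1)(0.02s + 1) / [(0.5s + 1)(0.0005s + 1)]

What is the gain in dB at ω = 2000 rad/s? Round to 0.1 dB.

17.0 dB

At ω = 2000 rad/s:
zero (1 + j2000·0.25) = 1 + j500 → |·| ≈ 500, ∠ ≈ 89.89°
zero (1 + j2000·0.02) = 1 + j40 → |·| ≈ 40.012, ∠ ≈ 88.57°
pole (1 + j2000·0.5) = 1 + j1000 → |·| ≈ 1000, ∠ ≈ 89.94°
pole (1 + j2000·0.0005) = 1 + j1 → |·| ≈ 1.4142, ∠ ≈ 45.00°
|L| = 0.5 · 500 · 40.012 / (1000 · 1.4142) ≈ 7.0733
Gain = 20 log₁₀(7.0733) ≈ 16.99 dB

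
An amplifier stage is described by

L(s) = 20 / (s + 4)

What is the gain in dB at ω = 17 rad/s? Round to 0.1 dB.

1.2 dB

Substitute s = j17:
Numerator: 20 = 20 + j0
Denominator: (j17) + 4 = 4 + j17
|N| = √(20² + 0²) ≈ 20, ∠N ≈ 0.00°
|D| = √(4² + 17²) ≈ 17.464, ∠D ≈ 76.76°
|L| = 20 / 17.464 ≈ 1.1452
Gain = 20 log₁₀(1.1452) ≈ 1.18 dB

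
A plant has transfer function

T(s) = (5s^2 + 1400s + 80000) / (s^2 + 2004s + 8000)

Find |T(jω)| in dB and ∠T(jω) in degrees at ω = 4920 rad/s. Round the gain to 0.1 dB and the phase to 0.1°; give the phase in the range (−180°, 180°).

Substitute s = j4920:
Numerator: 5(j4920)^2 + 1400(j4920) + 80000 = -120952000 + j6888000
Denominator: (j4920)^2 + 2004(j4920) + 8000 = -24198400 + j9859680
|N| = √(120952000² + 6888000²) ≈ 1.2115e+08, ∠N ≈ 176.74°
|D| = √(24198400² + 9859680²) ≈ 2.613e+07, ∠D ≈ 157.83°
|T| = 1.2115e+08 / 2.613e+07 ≈ 4.6364
Gain = 20 log₁₀(4.6364) ≈ 13.32 dB
∠T = 176.74° − 157.83° = 18.91°

13.3 dB, 18.9°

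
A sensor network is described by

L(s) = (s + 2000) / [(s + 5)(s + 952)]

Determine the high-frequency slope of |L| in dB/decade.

Each pole contributes −20 dB/decade at high frequency; each zero contributes +20 dB/decade.
Net: 1 zero(s) − 2 pole(s) → -20 dB/decade.

-20 dB/decade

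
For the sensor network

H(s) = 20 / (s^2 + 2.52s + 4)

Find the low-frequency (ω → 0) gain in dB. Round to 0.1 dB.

H(0) = 20 / 4 = 5
20 log₁₀(5) ≈ 13.98 dB

14.0 dB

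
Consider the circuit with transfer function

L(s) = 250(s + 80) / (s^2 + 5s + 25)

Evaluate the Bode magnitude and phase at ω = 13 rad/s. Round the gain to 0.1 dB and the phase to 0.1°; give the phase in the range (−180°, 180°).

At s = jω = j13:
zero (s+80): 80 + j13 → |·| = √(80²+13²) = √6569 ≈ 81.049, ∠ = arctan(13/80) ≈ 9.23°
quadratic: (j13)² + 5·j13 + 25 = -144 + j65 → |·| ≈ 157.99, ∠ ≈ 155.71°
|L| = 250 · 81.049 / 157.99 ≈ 128.25
Gain = 20 log₁₀(128.25) ≈ 42.16 dB
∠L = 9.23° − 155.71° = -146.48°

42.2 dB, -146.5°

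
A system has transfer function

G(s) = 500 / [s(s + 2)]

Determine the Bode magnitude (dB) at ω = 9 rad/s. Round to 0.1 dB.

At s = jω = j9:
pole (s+2): 2 + j9 → |·| = √(2²+9²) = √85 ≈ 9.2195, ∠ = arctan(9/2) ≈ 77.47°
pole at origin: |s| = 9, ∠ = 90.00° (in denominator)
|G| = 500 / 82.975 ≈ 6.0259
Gain = 20 log₁₀(6.0259) ≈ 15.60 dB

15.6 dB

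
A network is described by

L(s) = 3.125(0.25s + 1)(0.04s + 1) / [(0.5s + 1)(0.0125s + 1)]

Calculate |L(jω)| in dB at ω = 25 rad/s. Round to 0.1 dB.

At ω = 25 rad/s:
zero (1 + j25·0.25) = 1 + j6.25 → |·| ≈ 6.3295, ∠ ≈ 80.91°
zero (1 + j25·0.04) = 1 + j1 → |·| ≈ 1.4142, ∠ ≈ 45.00°
pole (1 + j25·0.5) = 1 + j12.5 → |·| ≈ 12.54, ∠ ≈ 85.43°
pole (1 + j25·0.0125) = 1 + j0.3125 → |·| ≈ 1.0477, ∠ ≈ 17.35°
|L| = 3.125 · 6.3295 · 1.4142 / (12.54 · 1.0477) ≈ 2.1291
Gain = 20 log₁₀(2.1291) ≈ 6.56 dB

6.6 dB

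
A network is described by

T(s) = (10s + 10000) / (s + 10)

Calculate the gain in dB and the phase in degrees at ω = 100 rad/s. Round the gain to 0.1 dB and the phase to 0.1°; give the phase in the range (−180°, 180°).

Substitute s = j100:
Numerator: 10(j100) + 10000 = 10000 + j1000
Denominator: (j100) + 10 = 10 + j100
|N| = √(10000² + 1000²) ≈ 10050, ∠N ≈ 5.71°
|D| = √(10² + 100²) ≈ 100.5, ∠D ≈ 84.29°
|T| = 10050 / 100.5 ≈ 100
Gain = 20 log₁₀(100) ≈ 40.00 dB
∠T = 5.71° − 84.29° = -78.58°

40.0 dB, -78.6°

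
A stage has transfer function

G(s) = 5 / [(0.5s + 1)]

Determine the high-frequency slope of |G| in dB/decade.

Each pole contributes −20 dB/decade at high frequency; each zero contributes +20 dB/decade.
Net: 0 zero(s) − 1 pole(s) → -20 dB/decade.

-20 dB/decade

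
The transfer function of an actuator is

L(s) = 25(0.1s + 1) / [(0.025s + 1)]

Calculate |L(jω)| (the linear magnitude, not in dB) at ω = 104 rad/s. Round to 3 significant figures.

At ω = 104 rad/s:
zero (1 + j104·0.1) = 1 + j10.4 → |·| ≈ 10.448, ∠ ≈ 84.51°
pole (1 + j104·0.025) = 1 + j2.6 → |·| ≈ 2.7857, ∠ ≈ 68.96°
|L| = 25 · 10.448 / (2.7857) ≈ 93.765

93.8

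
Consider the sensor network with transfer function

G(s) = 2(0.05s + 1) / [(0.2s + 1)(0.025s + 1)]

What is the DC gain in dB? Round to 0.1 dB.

G(0) = 2 · 1 / 1 = 2
20 log₁₀(2) ≈ 6.02 dB

6.0 dB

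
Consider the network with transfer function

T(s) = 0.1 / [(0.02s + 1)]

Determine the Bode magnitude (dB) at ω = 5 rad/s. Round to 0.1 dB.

-20.0 dB

At ω = 5 rad/s:
pole (1 + j5·0.02) = 1 + j0.1 → |·| ≈ 1.005, ∠ ≈ 5.71°
|T| = 0.1 · 1 / (1.005) ≈ 0.099502
Gain = 20 log₁₀(0.099502) ≈ -20.04 dB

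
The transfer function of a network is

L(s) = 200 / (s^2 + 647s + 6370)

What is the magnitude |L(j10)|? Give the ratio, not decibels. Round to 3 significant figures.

Substitute s = j10:
Numerator: 200 = 200 + j0
Denominator: (j10)^2 + 647(j10) + 6370 = 6270 + j6470
|N| = √(200² + 0²) ≈ 200, ∠N ≈ 0.00°
|D| = √(6270² + 6470²) ≈ 9009.7, ∠D ≈ 45.90°
|L| = 200 / 9009.7 ≈ 0.022198

0.0222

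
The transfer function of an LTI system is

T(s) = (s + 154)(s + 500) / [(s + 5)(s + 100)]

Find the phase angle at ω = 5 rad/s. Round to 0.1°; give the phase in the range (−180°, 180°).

At s = jω = j5:
zero (s+154): 154 + j5 → |·| = √(154²+5²) = √23741 ≈ 154.08, ∠ = arctan(5/154) ≈ 1.86°
zero (s+500): 500 + j5 → |·| = √(500²+5²) = √250025 ≈ 500.02, ∠ = arctan(5/500) ≈ 0.57°
pole (s+5): 5 + j5 → |·| = √(5²+5²) = √50 ≈ 7.0711, ∠ = arctan(5/5) ≈ 45.00°
pole (s+100): 100 + j5 → |·| = √(100²+5²) = √10025 ≈ 100.12, ∠ = arctan(5/100) ≈ 2.86°
∠T = 2.43° − 47.86° = -45.43°

-45.4°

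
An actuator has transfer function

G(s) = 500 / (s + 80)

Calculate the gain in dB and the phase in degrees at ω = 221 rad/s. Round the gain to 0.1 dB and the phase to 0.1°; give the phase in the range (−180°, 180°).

At s = jω = j221:
pole (s+80): 80 + j221 → |·| = √(80²+221²) = √55241 ≈ 235.03, ∠ = arctan(221/80) ≈ 70.10°
|G| = 500 / 235.03 ≈ 2.1274
Gain = 20 log₁₀(2.1274) ≈ 6.56 dB
∠G = 0.00° − 70.10° = -70.10°

6.6 dB, -70.1°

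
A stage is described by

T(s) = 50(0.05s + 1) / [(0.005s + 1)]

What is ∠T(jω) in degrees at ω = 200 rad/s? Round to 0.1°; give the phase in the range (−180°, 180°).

At ω = 200 rad/s:
zero (1 + j200·0.05) = 1 + j10 → |·| ≈ 10.05, ∠ ≈ 84.29°
pole (1 + j200·0.005) = 1 + j1 → |·| ≈ 1.4142, ∠ ≈ 45.00°
∠T = (84.29°) − (45.00°) = 39.29°

39.3°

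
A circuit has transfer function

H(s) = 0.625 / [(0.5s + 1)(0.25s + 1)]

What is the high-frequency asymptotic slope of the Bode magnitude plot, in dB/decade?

Each pole contributes −20 dB/decade at high frequency; each zero contributes +20 dB/decade.
Net: 0 zero(s) − 2 pole(s) → -40 dB/decade.

-40 dB/decade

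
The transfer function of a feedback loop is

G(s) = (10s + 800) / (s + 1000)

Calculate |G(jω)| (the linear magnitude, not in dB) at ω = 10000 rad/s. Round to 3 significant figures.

9.95

Substitute s = j10000:
Numerator: 10(j10000) + 800 = 800 + j100000
Denominator: (j10000) + 1000 = 1000 + j10000
|N| = √(800² + 100000²) ≈ 1e+05, ∠N ≈ 89.54°
|D| = √(1000² + 10000²) ≈ 10050, ∠D ≈ 84.29°
|G| = 1e+05 / 10050 ≈ 9.9502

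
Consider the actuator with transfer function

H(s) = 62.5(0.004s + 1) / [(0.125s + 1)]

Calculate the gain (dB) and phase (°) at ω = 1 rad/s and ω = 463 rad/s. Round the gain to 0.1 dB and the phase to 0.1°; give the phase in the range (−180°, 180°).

At ω = 1 rad/s:
zero (1 + j1·0.004) = 1 + j0.004 → |·| ≈ 1, ∠ ≈ 0.23°
pole (1 + j1·0.125) = 1 + j0.125 → |·| ≈ 1.0078, ∠ ≈ 7.13°
|H| = 62.5 · 1 / (1.0078) ≈ 62.016
Gain = 20 log₁₀(62.016) ≈ 35.85 dB
∠H = (0.23°) − (7.13°) = -6.90°

At ω = 463 rad/s:
zero (1 + j463·0.004) = 1 + j1.852 → |·| ≈ 2.1047, ∠ ≈ 61.63°
pole (1 + j463·0.125) = 1 + j57.875 → |·| ≈ 57.884, ∠ ≈ 89.01°
|H| = 62.5 · 2.1047 / (57.884) ≈ 2.2725
Gain = 20 log₁₀(2.2725) ≈ 7.13 dB
∠H = (61.63°) − (89.01°) = -27.38°

ω = 1: 35.9 dB, -6.9°; ω = 463: 7.1 dB, -27.4°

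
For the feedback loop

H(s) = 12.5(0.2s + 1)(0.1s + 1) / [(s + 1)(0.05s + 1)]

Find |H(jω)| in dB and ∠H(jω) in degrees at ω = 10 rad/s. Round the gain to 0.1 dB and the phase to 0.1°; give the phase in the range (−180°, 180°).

At ω = 10 rad/s:
zero (1 + j10·0.2) = 1 + j2 → |·| ≈ 2.2361, ∠ ≈ 63.43°
zero (1 + j10·0.1) = 1 + j1 → |·| ≈ 1.4142, ∠ ≈ 45.00°
pole (1 + j10·1) = 1 + j10 → |·| ≈ 10.05, ∠ ≈ 84.29°
pole (1 + j10·0.05) = 1 + j0.5 → |·| ≈ 1.118, ∠ ≈ 26.57°
|H| = 12.5 · 2.2361 · 1.4142 / (10.05 · 1.118) ≈ 3.5181
Gain = 20 log₁₀(3.5181) ≈ 10.93 dB
∠H = (63.43° + 45.00°) − (84.29° + 26.57°) = -2.43°

10.9 dB, -2.4°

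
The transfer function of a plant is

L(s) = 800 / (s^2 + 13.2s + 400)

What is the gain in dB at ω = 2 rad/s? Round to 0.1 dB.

At s = jω = j2:
quadratic: (j2)² + 13.2·j2 + 400 = 396 + j26.4 → |·| ≈ 396.88, ∠ ≈ 3.81°
|L| = 800 / 396.88 ≈ 2.0157
Gain = 20 log₁₀(2.0157) ≈ 6.09 dB

6.1 dB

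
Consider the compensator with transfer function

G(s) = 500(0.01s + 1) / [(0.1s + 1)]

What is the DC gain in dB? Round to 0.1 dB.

G(0) = 500 · 1 / 1 = 500
20 log₁₀(500) ≈ 53.98 dB

54.0 dB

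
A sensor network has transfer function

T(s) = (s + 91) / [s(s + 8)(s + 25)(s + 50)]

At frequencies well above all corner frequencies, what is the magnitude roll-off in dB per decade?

-60 dB/decade

Each pole contributes −20 dB/decade at high frequency; each zero contributes +20 dB/decade.
Net: 1 zero(s) − 4 pole(s) → -60 dB/decade.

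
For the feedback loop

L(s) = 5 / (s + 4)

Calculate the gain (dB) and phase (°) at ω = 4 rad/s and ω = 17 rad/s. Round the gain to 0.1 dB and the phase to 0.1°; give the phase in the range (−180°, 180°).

ω = 4: -1.1 dB, -45.0°; ω = 17: -10.9 dB, -76.8°

At s = jω = j4:
pole (s+4): 4 + j4 → |·| = √(4²+4²) = √32 ≈ 5.6569, ∠ = arctan(4/4) ≈ 45.00°
|L| = 5 / 5.6569 ≈ 0.88388
Gain = 20 log₁₀(0.88388) ≈ -1.07 dB
∠L = 0.00° − 45.00° = -45.00°

At s = jω = j17:
pole (s+4): 4 + j17 → |·| = √(4²+17²) = √305 ≈ 17.464, ∠ = arctan(17/4) ≈ 76.76°
|L| = 5 / 17.464 ≈ 0.2863
Gain = 20 log₁₀(0.2863) ≈ -10.86 dB
∠L = 0.00° − 76.76° = -76.76°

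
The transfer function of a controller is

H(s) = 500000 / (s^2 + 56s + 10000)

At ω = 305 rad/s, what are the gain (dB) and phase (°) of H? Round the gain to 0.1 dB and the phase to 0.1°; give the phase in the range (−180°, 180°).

15.4 dB, -168.4°

At s = jω = j305:
quadratic: (j305)² + 56·j305 + 10000 = -83025 + j17080 → |·| ≈ 84764, ∠ ≈ 168.38°
|H| = 500000 / 84764 ≈ 5.8987
Gain = 20 log₁₀(5.8987) ≈ 15.42 dB
∠H = 0.00° − 168.38° = -168.38°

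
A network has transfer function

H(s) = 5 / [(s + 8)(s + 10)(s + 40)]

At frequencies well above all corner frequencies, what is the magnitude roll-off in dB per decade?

-60 dB/decade

Each pole contributes −20 dB/decade at high frequency; each zero contributes +20 dB/decade.
Net: 0 zero(s) − 3 pole(s) → -60 dB/decade.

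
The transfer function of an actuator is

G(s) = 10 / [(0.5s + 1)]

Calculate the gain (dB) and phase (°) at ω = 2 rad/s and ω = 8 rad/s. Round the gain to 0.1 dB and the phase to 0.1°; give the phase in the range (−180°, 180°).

ω = 2: 17.0 dB, -45.0°; ω = 8: 7.7 dB, -76.0°

At ω = 2 rad/s:
pole (1 + j2·0.5) = 1 + j1 → |·| ≈ 1.4142, ∠ ≈ 45.00°
|G| = 10 · 1 / (1.4142) ≈ 7.0711
Gain = 20 log₁₀(7.0711) ≈ 16.99 dB
∠G = (0°) − (45.00°) = -45.00°

At ω = 8 rad/s:
pole (1 + j8·0.5) = 1 + j4 → |·| ≈ 4.1231, ∠ ≈ 75.96°
|G| = 10 · 1 / (4.1231) ≈ 2.4254
Gain = 20 log₁₀(2.4254) ≈ 7.70 dB
∠G = (0°) − (75.96°) = -75.96°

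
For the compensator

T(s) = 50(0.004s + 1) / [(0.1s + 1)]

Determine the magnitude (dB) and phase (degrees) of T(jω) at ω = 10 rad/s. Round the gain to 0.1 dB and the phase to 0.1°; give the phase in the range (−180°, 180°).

At ω = 10 rad/s:
zero (1 + j10·0.004) = 1 + j0.04 → |·| ≈ 1.0008, ∠ ≈ 2.29°
pole (1 + j10·0.1) = 1 + j1 → |·| ≈ 1.4142, ∠ ≈ 45.00°
|T| = 50 · 1.0008 / (1.4142) ≈ 35.384
Gain = 20 log₁₀(35.384) ≈ 30.98 dB
∠T = (2.29°) − (45.00°) = -42.71°

31.0 dB, -42.7°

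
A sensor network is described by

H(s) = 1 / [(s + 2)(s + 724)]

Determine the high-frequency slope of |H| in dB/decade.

Each pole contributes −20 dB/decade at high frequency; each zero contributes +20 dB/decade.
Net: 0 zero(s) − 2 pole(s) → -40 dB/decade.

-40 dB/decade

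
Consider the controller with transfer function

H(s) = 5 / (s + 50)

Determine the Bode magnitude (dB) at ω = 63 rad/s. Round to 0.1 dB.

Substitute s = j63:
Numerator: 5 = 5 + j0
Denominator: (j63) + 50 = 50 + j63
|N| = √(5² + 0²) ≈ 5, ∠N ≈ 0.00°
|D| = √(50² + 63²) ≈ 80.43, ∠D ≈ 51.56°
|H| = 5 / 80.43 ≈ 0.062166
Gain = 20 log₁₀(0.062166) ≈ -24.13 dB

-24.1 dB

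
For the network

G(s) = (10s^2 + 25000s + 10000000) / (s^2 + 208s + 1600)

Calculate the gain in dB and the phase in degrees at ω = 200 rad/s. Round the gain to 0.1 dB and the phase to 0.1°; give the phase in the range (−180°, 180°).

45.6 dB, -105.2°

Substitute s = j200:
Numerator: 10(j200)^2 + 25000(j200) + 10000000 = 9600000 + j5000000
Denominator: (j200)^2 + 208(j200) + 1600 = -38400 + j41600
|N| = √(9600000² + 5000000²) ≈ 1.0824e+07, ∠N ≈ 27.51°
|D| = √(38400² + 41600²) ≈ 56614, ∠D ≈ 132.71°
|G| = 1.0824e+07 / 56614 ≈ 191.19
Gain = 20 log₁₀(191.19) ≈ 45.63 dB
∠G = 27.51° − 132.71° = -105.20°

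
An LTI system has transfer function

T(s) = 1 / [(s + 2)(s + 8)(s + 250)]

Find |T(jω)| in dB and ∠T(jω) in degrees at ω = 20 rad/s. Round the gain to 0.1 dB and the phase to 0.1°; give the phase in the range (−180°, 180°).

At s = jω = j20:
pole (s+2): 2 + j20 → |·| = √(2²+20²) = √404 ≈ 20.1, ∠ = arctan(20/2) ≈ 84.29°
pole (s+8): 8 + j20 → |·| = √(8²+20²) = √464 ≈ 21.541, ∠ = arctan(20/8) ≈ 68.20°
pole (s+250): 250 + j20 → |·| = √(250²+20²) = √62900 ≈ 250.8, ∠ = arctan(20/250) ≈ 4.57°
|T| = 1 / 1.0859e+05 ≈ 9.209e-06
Gain = 20 log₁₀(9.209e-06) ≈ -100.72 dB
∠T = 0.00° − 157.06° = -157.06°

-100.7 dB, -157.1°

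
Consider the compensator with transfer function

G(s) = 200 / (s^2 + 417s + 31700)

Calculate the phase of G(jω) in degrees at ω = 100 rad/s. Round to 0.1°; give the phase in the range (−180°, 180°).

-62.5°

Substitute s = j100:
Numerator: 200 = 200 + j0
Denominator: (j100)^2 + 417(j100) + 31700 = 21700 + j41700
|N| = √(200² + 0²) ≈ 200, ∠N ≈ 0.00°
|D| = √(21700² + 41700²) ≈ 47008, ∠D ≈ 62.51°
∠G = 0.00° − 62.51° = -62.51°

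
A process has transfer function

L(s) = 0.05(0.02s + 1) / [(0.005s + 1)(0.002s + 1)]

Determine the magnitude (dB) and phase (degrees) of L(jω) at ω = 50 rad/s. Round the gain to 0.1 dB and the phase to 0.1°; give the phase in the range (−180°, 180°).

-23.3 dB, 25.3°

At ω = 50 rad/s:
zero (1 + j50·0.02) = 1 + j1 → |·| ≈ 1.4142, ∠ ≈ 45.00°
pole (1 + j50·0.005) = 1 + j0.25 → |·| ≈ 1.0308, ∠ ≈ 14.04°
pole (1 + j50·0.002) = 1 + j0.1 → |·| ≈ 1.005, ∠ ≈ 5.71°
|L| = 0.05 · 1.4142 / (1.0308 · 1.005) ≈ 0.068256
Gain = 20 log₁₀(0.068256) ≈ -23.32 dB
∠L = (45.00°) − (14.04° + 5.71°) = 25.25°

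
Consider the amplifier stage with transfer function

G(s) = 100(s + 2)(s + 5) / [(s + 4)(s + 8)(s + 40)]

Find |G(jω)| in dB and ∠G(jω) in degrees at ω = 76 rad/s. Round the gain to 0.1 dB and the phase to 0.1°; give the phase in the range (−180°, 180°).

1.3 dB, -58.5°

At s = jω = j76:
zero (s+2): 2 + j76 → |·| = √(2²+76²) = √5780 ≈ 76.026, ∠ = arctan(76/2) ≈ 88.49°
zero (s+5): 5 + j76 → |·| = √(5²+76²) = √5801 ≈ 76.164, ∠ = arctan(76/5) ≈ 86.24°
pole (s+4): 4 + j76 → |·| = √(4²+76²) = √5792 ≈ 76.105, ∠ = arctan(76/4) ≈ 86.99°
pole (s+8): 8 + j76 → |·| = √(8²+76²) = √5840 ≈ 76.42, ∠ = arctan(76/8) ≈ 83.99°
pole (s+40): 40 + j76 → |·| = √(40²+76²) = √7376 ≈ 85.884, ∠ = arctan(76/40) ≈ 62.24°
|G| = 100 · 5790.4 / 4.995e+05 ≈ 1.1592
Gain = 20 log₁₀(1.1592) ≈ 1.28 dB
∠G = 174.73° − 233.22° = -58.49°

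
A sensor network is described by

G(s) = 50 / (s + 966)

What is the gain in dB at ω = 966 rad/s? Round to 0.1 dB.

At s = jω = j966:
pole (s+966): 966 + j966 → |·| = √(966²+966²) = √1866312 ≈ 1366.1, ∠ = arctan(966/966) ≈ 45.00°
|G| = 50 / 1366.1 ≈ 0.036601
Gain = 20 log₁₀(0.036601) ≈ -28.73 dB

-28.7 dB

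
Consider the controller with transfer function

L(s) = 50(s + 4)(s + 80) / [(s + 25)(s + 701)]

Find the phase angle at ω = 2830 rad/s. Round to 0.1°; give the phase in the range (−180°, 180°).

12.7°

At s = jω = j2830:
zero (s+4): 4 + j2830 → |·| = √(4²+2830²) = √8008916 ≈ 2830, ∠ = arctan(2830/4) ≈ 89.92°
zero (s+80): 80 + j2830 → |·| = √(80²+2830²) = √8015300 ≈ 2831.1, ∠ = arctan(2830/80) ≈ 88.38°
pole (s+25): 25 + j2830 → |·| = √(25²+2830²) = √8009525 ≈ 2830.1, ∠ = arctan(2830/25) ≈ 89.49°
pole (s+701): 701 + j2830 → |·| = √(701²+2830²) = √8500301 ≈ 2915.5, ∠ = arctan(2830/701) ≈ 76.09°
∠L = 178.30° − 165.58° = 12.72°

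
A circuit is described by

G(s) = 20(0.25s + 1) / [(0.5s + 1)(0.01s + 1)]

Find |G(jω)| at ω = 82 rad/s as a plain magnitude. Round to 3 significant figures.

7.74

At ω = 82 rad/s:
zero (1 + j82·0.25) = 1 + j20.5 → |·| ≈ 20.524, ∠ ≈ 87.21°
pole (1 + j82·0.5) = 1 + j41 → |·| ≈ 41.012, ∠ ≈ 88.60°
pole (1 + j82·0.01) = 1 + j0.82 → |·| ≈ 1.2932, ∠ ≈ 39.35°
|G| = 20 · 20.524 / (41.012 · 1.2932) ≈ 7.7395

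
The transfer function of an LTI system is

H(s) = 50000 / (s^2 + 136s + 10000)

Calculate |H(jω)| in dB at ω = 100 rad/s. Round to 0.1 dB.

11.3 dB

At s = jω = j100:
quadratic: (j100)² + 136·j100 + 10000 = 0 + j13600 → |·| ≈ 13600, ∠ ≈ 90.00°
|H| = 50000 / 13600 ≈ 3.6765
Gain = 20 log₁₀(3.6765) ≈ 11.31 dB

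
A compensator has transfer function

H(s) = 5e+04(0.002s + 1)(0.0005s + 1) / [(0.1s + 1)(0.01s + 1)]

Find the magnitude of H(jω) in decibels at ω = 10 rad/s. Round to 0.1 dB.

90.9 dB

At ω = 10 rad/s:
zero (1 + j10·0.002) = 1 + j0.02 → |·| ≈ 1.0002, ∠ ≈ 1.15°
zero (1 + j10·0.0005) = 1 + j0.005 → |·| ≈ 1, ∠ ≈ 0.29°
pole (1 + j10·0.1) = 1 + j1 → |·| ≈ 1.4142, ∠ ≈ 45.00°
pole (1 + j10·0.01) = 1 + j0.1 → |·| ≈ 1.005, ∠ ≈ 5.71°
|H| = 5e+04 · 1.0002 · 1 / (1.4142 · 1.005) ≈ 35187
Gain = 20 log₁₀(35187) ≈ 90.93 dB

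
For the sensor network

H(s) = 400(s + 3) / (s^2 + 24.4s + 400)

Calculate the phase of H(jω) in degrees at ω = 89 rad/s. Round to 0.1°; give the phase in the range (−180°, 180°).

-75.8°

At s = jω = j89:
zero (s+3): 3 + j89 → |·| = √(3²+89²) = √7930 ≈ 89.051, ∠ = arctan(89/3) ≈ 88.07°
quadratic: (j89)² + 24.4·j89 + 400 = -7521 + j2171.6 → |·| ≈ 7828.2, ∠ ≈ 163.89°
∠H = 88.07° − 163.89° = -75.82°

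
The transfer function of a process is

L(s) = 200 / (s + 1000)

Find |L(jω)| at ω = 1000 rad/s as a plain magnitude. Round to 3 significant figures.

At s = jω = j1000:
pole (s+1000): 1000 + j1000 → |·| = √(1000²+1000²) = √2000000 ≈ 1414.2, ∠ = arctan(1000/1000) ≈ 45.00°
|L| = 200 / 1414.2 ≈ 0.14142

0.141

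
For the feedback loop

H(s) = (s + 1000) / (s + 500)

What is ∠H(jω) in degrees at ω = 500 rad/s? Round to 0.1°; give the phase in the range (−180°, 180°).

-18.4°

Substitute s = j500:
Numerator: (j500) + 1000 = 1000 + j500
Denominator: (j500) + 500 = 500 + j500
|N| = √(1000² + 500²) ≈ 1118, ∠N ≈ 26.57°
|D| = √(500² + 500²) ≈ 707.11, ∠D ≈ 45.00°
∠H = 26.57° − 45.00° = -18.43°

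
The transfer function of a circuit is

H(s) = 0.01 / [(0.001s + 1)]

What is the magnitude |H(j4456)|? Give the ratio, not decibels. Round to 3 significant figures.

At ω = 4456 rad/s:
pole (1 + j4456·0.001) = 1 + j4.456 → |·| ≈ 4.5668, ∠ ≈ 77.35°
|H| = 0.01 · 1 / (4.5668) ≈ 0.0021897

0.00219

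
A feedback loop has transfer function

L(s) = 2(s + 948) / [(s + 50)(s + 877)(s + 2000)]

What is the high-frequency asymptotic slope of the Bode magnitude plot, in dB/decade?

Each pole contributes −20 dB/decade at high frequency; each zero contributes +20 dB/decade.
Net: 1 zero(s) − 3 pole(s) → -40 dB/decade.

-40 dB/decade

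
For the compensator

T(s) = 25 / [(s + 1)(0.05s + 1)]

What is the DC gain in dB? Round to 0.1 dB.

T(0) = 25 · 1 / 1 = 25
20 log₁₀(25) ≈ 27.96 dB

28.0 dB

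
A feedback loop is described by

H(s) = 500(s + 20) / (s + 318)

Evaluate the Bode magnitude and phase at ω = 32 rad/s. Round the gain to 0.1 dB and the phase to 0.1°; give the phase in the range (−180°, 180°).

35.4 dB, 52.2°

At s = jω = j32:
zero (s+20): 20 + j32 → |·| = √(20²+32²) = √1424 ≈ 37.736, ∠ = arctan(32/20) ≈ 57.99°
pole (s+318): 318 + j32 → |·| = √(318²+32²) = √102148 ≈ 319.61, ∠ = arctan(32/318) ≈ 5.75°
|H| = 500 · 37.736 / 319.61 ≈ 59.034
Gain = 20 log₁₀(59.034) ≈ 35.42 dB
∠H = 57.99° − 5.75° = 52.24°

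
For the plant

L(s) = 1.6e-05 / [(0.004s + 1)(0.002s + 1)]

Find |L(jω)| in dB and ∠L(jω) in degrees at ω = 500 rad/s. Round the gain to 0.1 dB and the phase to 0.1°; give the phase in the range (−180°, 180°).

At ω = 500 rad/s:
pole (1 + j500·0.004) = 1 + j2 → |·| ≈ 2.2361, ∠ ≈ 63.43°
pole (1 + j500·0.002) = 1 + j1 → |·| ≈ 1.4142, ∠ ≈ 45.00°
|L| = 1.6e-05 · 1 / (2.2361 · 1.4142) ≈ 5.0596e-06
Gain = 20 log₁₀(5.0596e-06) ≈ -105.92 dB
∠L = (0°) − (63.43° + 45.00°) = -108.43°

-105.9 dB, -108.4°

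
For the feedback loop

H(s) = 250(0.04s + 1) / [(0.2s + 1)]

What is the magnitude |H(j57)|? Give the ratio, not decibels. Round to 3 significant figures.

At ω = 57 rad/s:
zero (1 + j57·0.04) = 1 + j2.28 → |·| ≈ 2.4897, ∠ ≈ 66.32°
pole (1 + j57·0.2) = 1 + j11.4 → |·| ≈ 11.444, ∠ ≈ 84.99°
|H| = 250 · 2.4897 / (11.444) ≈ 54.389

54.4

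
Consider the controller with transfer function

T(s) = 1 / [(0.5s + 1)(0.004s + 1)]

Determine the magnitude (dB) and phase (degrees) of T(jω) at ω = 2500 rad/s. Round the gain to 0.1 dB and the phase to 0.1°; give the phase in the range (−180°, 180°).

-82.0 dB, -174.2°

At ω = 2500 rad/s:
pole (1 + j2500·0.5) = 1 + j1250 → |·| ≈ 1250, ∠ ≈ 89.95°
pole (1 + j2500·0.004) = 1 + j10 → |·| ≈ 10.05, ∠ ≈ 84.29°
|T| = 1 · 1 / (1250 · 10.05) ≈ 7.9602e-05
Gain = 20 log₁₀(7.9602e-05) ≈ -81.98 dB
∠T = (0°) − (89.95° + 84.29°) = -174.24°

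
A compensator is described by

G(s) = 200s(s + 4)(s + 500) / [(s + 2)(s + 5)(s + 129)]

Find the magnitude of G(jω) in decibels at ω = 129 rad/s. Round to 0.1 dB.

At s = jω = j129:
zero (s+4): 4 + j129 → |·| = √(4²+129²) = √16657 ≈ 129.06, ∠ = arctan(129/4) ≈ 88.22°
zero (s+500): 500 + j129 → |·| = √(500²+129²) = √266641 ≈ 516.37, ∠ = arctan(129/500) ≈ 14.47°
zero at origin: s = j129 → |·| = 129, ∠ = 90.00°
pole (s+2): 2 + j129 → |·| = √(2²+129²) = √16645 ≈ 129.02, ∠ = arctan(129/2) ≈ 89.11°
pole (s+5): 5 + j129 → |·| = √(5²+129²) = √16666 ≈ 129.1, ∠ = arctan(129/5) ≈ 87.78°
pole (s+129): 129 + j129 → |·| = √(129²+129²) = √33282 ≈ 182.43, ∠ = arctan(129/129) ≈ 45.00°
|G| = 200 · 8.5969e+06 / 3.0386e+06 ≈ 565.85
Gain = 20 log₁₀(565.85) ≈ 55.05 dB

55.1 dB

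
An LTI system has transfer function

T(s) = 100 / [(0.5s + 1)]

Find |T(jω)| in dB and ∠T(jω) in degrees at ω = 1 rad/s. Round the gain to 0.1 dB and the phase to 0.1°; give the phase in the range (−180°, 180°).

At ω = 1 rad/s:
pole (1 + j1·0.5) = 1 + j0.5 → |·| ≈ 1.118, ∠ ≈ 26.57°
|T| = 100 · 1 / (1.118) ≈ 89.445
Gain = 20 log₁₀(89.445) ≈ 39.03 dB
∠T = (0°) − (26.57°) = -26.57°

39.0 dB, -26.6°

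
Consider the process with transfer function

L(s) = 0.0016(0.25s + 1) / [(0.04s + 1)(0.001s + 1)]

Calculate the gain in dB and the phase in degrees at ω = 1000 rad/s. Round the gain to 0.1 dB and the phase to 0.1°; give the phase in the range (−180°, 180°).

-43.0 dB, -43.8°

At ω = 1000 rad/s:
zero (1 + j1000·0.25) = 1 + j250 → |·| ≈ 250, ∠ ≈ 89.77°
pole (1 + j1000·0.04) = 1 + j40 → |·| ≈ 40.012, ∠ ≈ 88.57°
pole (1 + j1000·0.001) = 1 + j1 → |·| ≈ 1.4142, ∠ ≈ 45.00°
|L| = 0.0016 · 250 / (40.012 · 1.4142) ≈ 0.007069
Gain = 20 log₁₀(0.007069) ≈ -43.01 dB
∠L = (89.77°) − (88.57° + 45.00°) = -43.80°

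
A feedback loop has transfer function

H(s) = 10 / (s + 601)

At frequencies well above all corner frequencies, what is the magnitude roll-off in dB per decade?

-20 dB/decade

Each pole contributes −20 dB/decade at high frequency; each zero contributes +20 dB/decade.
Net: 0 zero(s) − 1 pole(s) → -20 dB/decade.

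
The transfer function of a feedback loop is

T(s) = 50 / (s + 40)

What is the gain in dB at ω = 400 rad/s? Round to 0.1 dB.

Substitute s = j400:
Numerator: 50 = 50 + j0
Denominator: (j400) + 40 = 40 + j400
|N| = √(50² + 0²) ≈ 50, ∠N ≈ 0.00°
|D| = √(40² + 400²) ≈ 402, ∠D ≈ 84.29°
|T| = 50 / 402 ≈ 0.12438
Gain = 20 log₁₀(0.12438) ≈ -18.10 dB

-18.1 dB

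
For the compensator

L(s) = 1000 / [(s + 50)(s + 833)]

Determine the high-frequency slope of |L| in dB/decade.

Each pole contributes −20 dB/decade at high frequency; each zero contributes +20 dB/decade.
Net: 0 zero(s) − 2 pole(s) → -40 dB/decade.

-40 dB/decade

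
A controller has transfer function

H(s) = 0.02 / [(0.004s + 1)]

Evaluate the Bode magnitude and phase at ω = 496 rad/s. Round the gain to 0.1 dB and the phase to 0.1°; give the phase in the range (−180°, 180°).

At ω = 496 rad/s:
pole (1 + j496·0.004) = 1 + j1.984 → |·| ≈ 2.2218, ∠ ≈ 63.25°
|H| = 0.02 · 1 / (2.2218) ≈ 0.0090017
Gain = 20 log₁₀(0.0090017) ≈ -40.91 dB
∠H = (0°) − (63.25°) = -63.25°

-40.9 dB, -63.3°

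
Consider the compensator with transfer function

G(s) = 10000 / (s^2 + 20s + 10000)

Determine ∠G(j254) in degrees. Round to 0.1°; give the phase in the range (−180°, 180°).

-174.7°

At s = jω = j254:
quadratic: (j254)² + 20·j254 + 10000 = -54516 + j5080 → |·| ≈ 54752, ∠ ≈ 174.68°
∠G = 0.00° − 174.68° = -174.68°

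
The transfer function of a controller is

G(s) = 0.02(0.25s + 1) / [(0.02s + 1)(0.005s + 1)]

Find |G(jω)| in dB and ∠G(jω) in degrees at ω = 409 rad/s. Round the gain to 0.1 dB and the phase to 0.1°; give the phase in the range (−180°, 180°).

-19.3 dB, -57.5°

At ω = 409 rad/s:
zero (1 + j409·0.25) = 1 + j102.25 → |·| ≈ 102.25, ∠ ≈ 89.44°
pole (1 + j409·0.02) = 1 + j8.18 → |·| ≈ 8.2409, ∠ ≈ 83.03°
pole (1 + j409·0.005) = 1 + j2.045 → |·| ≈ 2.2764, ∠ ≈ 63.94°
|G| = 0.02 · 102.25 / (8.2409 · 2.2764) ≈ 0.10901
Gain = 20 log₁₀(0.10901) ≈ -19.25 dB
∠G = (89.44°) − (83.03° + 63.94°) = -57.53°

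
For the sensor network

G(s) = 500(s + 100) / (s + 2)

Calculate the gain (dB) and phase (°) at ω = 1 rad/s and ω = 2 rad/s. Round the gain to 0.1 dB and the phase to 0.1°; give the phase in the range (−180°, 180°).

ω = 1: 87.0 dB, -26.0°; ω = 2: 85.0 dB, -43.9°

At s = jω = j1:
zero (s+100): 100 + j1 → |·| = √(100²+1²) = √10001 ≈ 100, ∠ = arctan(1/100) ≈ 0.57°
pole (s+2): 2 + j1 → |·| = √(2²+1²) = √5 ≈ 2.2361, ∠ = arctan(1/2) ≈ 26.57°
|G| = 500 · 100 / 2.2361 ≈ 22360
Gain = 20 log₁₀(22360) ≈ 86.99 dB
∠G = 0.57° − 26.57° = -26.00°

At s = jω = j2:
zero (s+100): 100 + j2 → |·| = √(100²+2²) = √10004 ≈ 100.02, ∠ = arctan(2/100) ≈ 1.15°
pole (s+2): 2 + j2 → |·| = √(2²+2²) = √8 ≈ 2.8284, ∠ = arctan(2/2) ≈ 45.00°
|G| = 500 · 100.02 / 2.8284 ≈ 17681
Gain = 20 log₁₀(17681) ≈ 84.95 dB
∠G = 1.15° − 45.00° = -43.85°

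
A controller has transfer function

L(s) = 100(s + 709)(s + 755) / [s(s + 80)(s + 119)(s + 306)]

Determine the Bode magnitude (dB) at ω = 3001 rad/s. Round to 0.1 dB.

At s = jω = j3001:
zero (s+709): 709 + j3001 → |·| = √(709²+3001²) = √9508682 ≈ 3083.6, ∠ = arctan(3001/709) ≈ 76.71°
zero (s+755): 755 + j3001 → |·| = √(755²+3001²) = √9576026 ≈ 3094.5, ∠ = arctan(3001/755) ≈ 75.88°
pole (s+80): 80 + j3001 → |·| = √(80²+3001²) = √9012401 ≈ 3002.1, ∠ = arctan(3001/80) ≈ 88.47°
pole (s+119): 119 + j3001 → |·| = √(119²+3001²) = √9020162 ≈ 3003.4, ∠ = arctan(3001/119) ≈ 87.73°
pole (s+306): 306 + j3001 → |·| = √(306²+3001²) = √9099637 ≈ 3016.6, ∠ = arctan(3001/306) ≈ 84.18°
pole at origin: |s| = 3001, ∠ = 90.00° (in denominator)
|L| = 100 · 9.5422e+06 / 8.1625e+13 ≈ 1.169e-05
Gain = 20 log₁₀(1.169e-05) ≈ -98.64 dB

-98.6 dB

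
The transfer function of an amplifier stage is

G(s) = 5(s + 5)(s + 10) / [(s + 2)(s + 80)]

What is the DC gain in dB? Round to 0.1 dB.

G(0) = 5·5·10 / (2·80) = 1.5625
20 log₁₀(1.5625) ≈ 3.88 dB

3.9 dB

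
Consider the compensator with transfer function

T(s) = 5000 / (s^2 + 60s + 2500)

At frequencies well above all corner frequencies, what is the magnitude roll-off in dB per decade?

Each pole contributes −20 dB/decade at high frequency; each zero contributes +20 dB/decade.
Net: 0 zero(s) − 2 pole(s) → -40 dB/decade.

-40 dB/decade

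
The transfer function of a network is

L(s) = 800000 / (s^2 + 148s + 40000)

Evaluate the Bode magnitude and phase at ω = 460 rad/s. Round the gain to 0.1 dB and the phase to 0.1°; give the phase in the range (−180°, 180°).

12.7 dB, -158.4°

At s = jω = j460:
quadratic: (j460)² + 148·j460 + 40000 = -171600 + j68080 → |·| ≈ 1.8461e+05, ∠ ≈ 158.36°
|L| = 800000 / 1.8461e+05 ≈ 4.3335
Gain = 20 log₁₀(4.3335) ≈ 12.74 dB
∠L = 0.00° − 158.36° = -158.36°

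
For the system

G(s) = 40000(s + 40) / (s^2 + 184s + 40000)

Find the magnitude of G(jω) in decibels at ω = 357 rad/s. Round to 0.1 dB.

At s = jω = j357:
zero (s+40): 40 + j357 → |·| = √(40²+357²) = √129049 ≈ 359.23, ∠ = arctan(357/40) ≈ 83.61°
quadratic: (j357)² + 184·j357 + 40000 = -87449 + j65688 → |·| ≈ 1.0937e+05, ∠ ≈ 143.09°
|G| = 40000 · 359.23 / 1.0937e+05 ≈ 131.38
Gain = 20 log₁₀(131.38) ≈ 42.37 dB

42.4 dB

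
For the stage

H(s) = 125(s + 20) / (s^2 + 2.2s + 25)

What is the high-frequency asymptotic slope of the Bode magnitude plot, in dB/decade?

Each pole contributes −20 dB/decade at high frequency; each zero contributes +20 dB/decade.
Net: 1 zero(s) − 2 pole(s) → -20 dB/decade.

-20 dB/decade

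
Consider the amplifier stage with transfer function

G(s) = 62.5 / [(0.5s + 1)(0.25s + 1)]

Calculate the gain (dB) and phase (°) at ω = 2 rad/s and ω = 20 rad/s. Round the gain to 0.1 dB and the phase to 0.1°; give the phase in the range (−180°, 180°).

At ω = 2 rad/s:
pole (1 + j2·0.5) = 1 + j1 → |·| ≈ 1.4142, ∠ ≈ 45.00°
pole (1 + j2·0.25) = 1 + j0.5 → |·| ≈ 1.118, ∠ ≈ 26.57°
|G| = 62.5 · 1 / (1.4142 · 1.118) ≈ 39.53
Gain = 20 log₁₀(39.53) ≈ 31.94 dB
∠G = (0°) − (45.00° + 26.57°) = -71.57°

At ω = 20 rad/s:
pole (1 + j20·0.5) = 1 + j10 → |·| ≈ 10.05, ∠ ≈ 84.29°
pole (1 + j20·0.25) = 1 + j5 → |·| ≈ 5.099, ∠ ≈ 78.69°
|G| = 62.5 · 1 / (10.05 · 5.099) ≈ 1.2196
Gain = 20 log₁₀(1.2196) ≈ 1.72 dB
∠G = (0°) − (84.29° + 78.69°) = -162.98°

ω = 2: 31.9 dB, -71.6°; ω = 20: 1.7 dB, -163.0°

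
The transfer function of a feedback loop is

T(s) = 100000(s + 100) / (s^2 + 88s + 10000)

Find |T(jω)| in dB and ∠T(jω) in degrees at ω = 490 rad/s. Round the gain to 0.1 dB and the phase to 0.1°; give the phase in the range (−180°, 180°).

At s = jω = j490:
zero (s+100): 100 + j490 → |·| = √(100²+490²) = √250100 ≈ 500.1, ∠ = arctan(490/100) ≈ 78.47°
quadratic: (j490)² + 88·j490 + 10000 = -230100 + j43120 → |·| ≈ 2.3411e+05, ∠ ≈ 169.39°
|T| = 100000 · 500.1 / 2.3411e+05 ≈ 213.62
Gain = 20 log₁₀(213.62) ≈ 46.59 dB
∠T = 78.47° − 169.39° = -90.92°

46.6 dB, -90.9°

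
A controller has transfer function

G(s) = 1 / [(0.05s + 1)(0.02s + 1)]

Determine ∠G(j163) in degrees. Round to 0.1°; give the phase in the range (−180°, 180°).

-156.0°

At ω = 163 rad/s:
pole (1 + j163·0.05) = 1 + j8.15 → |·| ≈ 8.2111, ∠ ≈ 83.00°
pole (1 + j163·0.02) = 1 + j3.26 → |·| ≈ 3.4099, ∠ ≈ 72.95°
∠G = (0°) − (83.00° + 72.95°) = -155.95°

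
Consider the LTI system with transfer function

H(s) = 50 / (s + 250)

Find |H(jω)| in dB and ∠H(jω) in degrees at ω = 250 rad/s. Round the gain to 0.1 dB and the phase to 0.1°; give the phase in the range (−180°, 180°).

-17.0 dB, -45.0°

At s = jω = j250:
pole (s+250): 250 + j250 → |·| = √(250²+250²) = √125000 ≈ 353.55, ∠ = arctan(250/250) ≈ 45.00°
|H| = 50 / 353.55 ≈ 0.14142
Gain = 20 log₁₀(0.14142) ≈ -16.99 dB
∠H = 0.00° − 45.00° = -45.00°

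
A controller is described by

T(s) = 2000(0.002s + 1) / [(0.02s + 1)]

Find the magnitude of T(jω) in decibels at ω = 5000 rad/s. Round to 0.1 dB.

46.1 dB

At ω = 5000 rad/s:
zero (1 + j5000·0.002) = 1 + j10 → |·| ≈ 10.05, ∠ ≈ 84.29°
pole (1 + j5000·0.02) = 1 + j100 → |·| ≈ 100, ∠ ≈ 89.43°
|T| = 2000 · 10.05 / (100) ≈ 201
Gain = 20 log₁₀(201) ≈ 46.06 dB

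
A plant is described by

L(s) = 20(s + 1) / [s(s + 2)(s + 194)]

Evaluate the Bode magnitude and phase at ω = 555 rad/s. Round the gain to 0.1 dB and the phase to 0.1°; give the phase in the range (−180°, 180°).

-84.3 dB, -160.6°

At s = jω = j555:
zero (s+1): 1 + j555 → |·| = √(1²+555²) = √308026 ≈ 555, ∠ = arctan(555/1) ≈ 89.90°
pole (s+2): 2 + j555 → |·| = √(2²+555²) = √308029 ≈ 555, ∠ = arctan(555/2) ≈ 89.79°
pole (s+194): 194 + j555 → |·| = √(194²+555²) = √345661 ≈ 587.93, ∠ = arctan(555/194) ≈ 70.73°
pole at origin: |s| = 555, ∠ = 90.00° (in denominator)
|L| = 20 · 555 / 1.811e+08 ≈ 6.1292e-05
Gain = 20 log₁₀(6.1292e-05) ≈ -84.25 dB
∠L = 89.90° − 250.52° = -160.62°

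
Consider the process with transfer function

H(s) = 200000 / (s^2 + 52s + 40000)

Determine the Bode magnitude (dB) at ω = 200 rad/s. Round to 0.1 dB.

25.7 dB

At s = jω = j200:
quadratic: (j200)² + 52·j200 + 40000 = 0 + j10400 → |·| ≈ 10400, ∠ ≈ 90.00°
|H| = 200000 / 10400 ≈ 19.231
Gain = 20 log₁₀(19.231) ≈ 25.68 dB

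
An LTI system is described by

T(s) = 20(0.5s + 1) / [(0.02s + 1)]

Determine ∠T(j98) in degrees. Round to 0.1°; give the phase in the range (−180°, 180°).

At ω = 98 rad/s:
zero (1 + j98·0.5) = 1 + j49 → |·| ≈ 49.01, ∠ ≈ 88.83°
pole (1 + j98·0.02) = 1 + j1.96 → |·| ≈ 2.2004, ∠ ≈ 62.97°
∠T = (88.83°) − (62.97°) = 25.86°

25.9°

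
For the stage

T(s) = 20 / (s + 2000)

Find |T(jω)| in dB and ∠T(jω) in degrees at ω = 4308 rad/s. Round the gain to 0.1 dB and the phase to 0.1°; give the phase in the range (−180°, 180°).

At s = jω = j4308:
pole (s+2000): 2000 + j4308 → |·| = √(2000²+4308²) = √22558864 ≈ 4749.6, ∠ = arctan(4308/2000) ≈ 65.10°
|T| = 20 / 4749.6 ≈ 0.0042109
Gain = 20 log₁₀(0.0042109) ≈ -47.51 dB
∠T = 0.00° − 65.10° = -65.10°

-47.5 dB, -65.1°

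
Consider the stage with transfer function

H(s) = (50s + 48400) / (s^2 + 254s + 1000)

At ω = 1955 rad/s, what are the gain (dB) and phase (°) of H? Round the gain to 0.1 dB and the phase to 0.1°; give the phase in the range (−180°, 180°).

Substitute s = j1955:
Numerator: 50(j1955) + 48400 = 48400 + j97750
Denominator: (j1955)^2 + 254(j1955) + 1000 = -3821025 + j496570
|N| = √(48400² + 97750²) ≈ 1.0908e+05, ∠N ≈ 63.66°
|D| = √(3821025² + 496570²) ≈ 3.8532e+06, ∠D ≈ 172.60°
|H| = 1.0908e+05 / 3.8532e+06 ≈ 0.028309
Gain = 20 log₁₀(0.028309) ≈ -30.96 dB
∠H = 63.66° − 172.60° = -108.94°

-31.0 dB, -108.9°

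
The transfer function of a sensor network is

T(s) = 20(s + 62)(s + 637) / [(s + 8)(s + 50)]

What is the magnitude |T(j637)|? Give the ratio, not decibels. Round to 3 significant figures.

28.3

At s = jω = j637:
zero (s+62): 62 + j637 → |·| = √(62²+637²) = √409613 ≈ 640.01, ∠ = arctan(637/62) ≈ 84.44°
zero (s+637): 637 + j637 → |·| = √(637²+637²) = √811538 ≈ 900.85, ∠ = arctan(637/637) ≈ 45.00°
pole (s+8): 8 + j637 → |·| = √(8²+637²) = √405833 ≈ 637.05, ∠ = arctan(637/8) ≈ 89.28°
pole (s+50): 50 + j637 → |·| = √(50²+637²) = √408269 ≈ 638.96, ∠ = arctan(637/50) ≈ 85.51°
|T| = 20 · 5.7655e+05 / 4.0705e+05 ≈ 28.328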